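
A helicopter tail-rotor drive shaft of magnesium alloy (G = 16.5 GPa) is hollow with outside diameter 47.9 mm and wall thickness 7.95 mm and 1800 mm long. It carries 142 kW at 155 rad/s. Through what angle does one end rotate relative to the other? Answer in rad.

0.241 rad

ω = 155 rad/s, so T = P/ω = 142×10³ / 155.0 = 916.1 N·m.
J = π(d_o⁴ − d_i⁴)/32 = π(0.0479⁴ − 0.0320⁴)/32 = 4.139×10^-7 m⁴.
θ = T·L/(G·J) = 916.1 × 1.80 / (16.5×10⁹ × 4.139×10^-7) = 0.2415 rad.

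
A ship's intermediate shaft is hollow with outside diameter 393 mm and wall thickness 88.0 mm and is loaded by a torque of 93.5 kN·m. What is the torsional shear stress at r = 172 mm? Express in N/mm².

7.57 N/mm²

J = π(d_o⁴ − d_i⁴)/32 = π(0.393⁴ − 0.217⁴)/32 = 2.124×10^-3 m⁴.
Shear stress varies linearly with radius: τ = T·r/J = 93500 × 0.172 / 2.124×10^-3 = 7.571×10^6 Pa.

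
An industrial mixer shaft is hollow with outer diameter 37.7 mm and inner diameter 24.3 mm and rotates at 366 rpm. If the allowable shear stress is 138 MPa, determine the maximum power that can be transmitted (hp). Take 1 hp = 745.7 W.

J = π(d_o⁴ − d_i⁴)/32 = π(0.0377⁴ − 0.0243⁴)/32 = 1.641×10^-7 m⁴.
T_max = τ_allow·J/r = 1.38×10^8 × 1.641×10^-7 / 0.0189 = 1201 N·m.
ω = 2π·366/60 = 38.33 rad/s, so P_max = T_max·ω = 4.604×10^4 W.

61.7 hp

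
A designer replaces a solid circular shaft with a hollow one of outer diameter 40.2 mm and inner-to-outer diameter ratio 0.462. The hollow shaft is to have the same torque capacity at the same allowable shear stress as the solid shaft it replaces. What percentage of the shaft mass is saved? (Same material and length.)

18.9 %

Equal τ_max and T ⇒ the solid shaft needs d_s³ = d_o³(1−k⁴), so d_s = 40.2·(1−0.462⁴)^(1/3) = 39.58 mm.
Area ratio A_h/A_s = d_o²(1−k²)/d_s² = (1−k²)/(1−k⁴)^(2/3) = 0.8114.
Mass saving = 1 − 0.8114 = 18.9 %.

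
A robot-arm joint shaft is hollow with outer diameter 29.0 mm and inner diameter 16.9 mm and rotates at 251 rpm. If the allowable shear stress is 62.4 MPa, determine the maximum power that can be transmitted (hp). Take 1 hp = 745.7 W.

J = π(d_o⁴ − d_i⁴)/32 = π(0.0290⁴ − 0.0169⁴)/32 = 6.143×10^-8 m⁴.
T_max = τ_allow·J/r = 6.24×10^7 × 6.143×10^-8 / 0.0145 = 264.4 N·m.
ω = 2π·251/60 = 26.28 rad/s, so P_max = T_max·ω = 6948 W.

9.32 hp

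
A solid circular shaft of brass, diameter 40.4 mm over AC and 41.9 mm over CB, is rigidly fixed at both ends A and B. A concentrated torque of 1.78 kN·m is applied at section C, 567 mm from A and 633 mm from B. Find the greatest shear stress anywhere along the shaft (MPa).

67.5 MPa

Compatibility: T_A·a/J_AC = T_B·b/J_CB with T_A + T_B = T₀.
J_AC = 2.62×10^-7 m⁴, J_CB = 3.03×10^-7 m⁴, so T_A = T₀·(J_AC/a)/((J_AC/a)+(J_CB/b)) = 874.1 N·m, T_B = 905.9 N·m.
τ in each portion: τ_AC = 6.75×10^7 Pa, τ_CB = 6.27×10^7 Pa; maximum is in AC.
τ_max = T_AC·r/J = 874.1·0.0202/2.62×10^-7 = 6.751×10^7 Pa.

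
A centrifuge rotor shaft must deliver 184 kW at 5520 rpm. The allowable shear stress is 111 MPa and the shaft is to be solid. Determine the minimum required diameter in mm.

ω = 2π·5520/60 = 578.1 rad/s, so T = P/ω = 184×10³ / 578.1 = 318.3 N·m.
For a solid shaft τ_max = 16T/(πd³), so d = (16T/(π τ_allow))^(1/3) = (16·318.3/(π·1.11×10^8))^(1/3) = 0.02444 m.

24.4 mm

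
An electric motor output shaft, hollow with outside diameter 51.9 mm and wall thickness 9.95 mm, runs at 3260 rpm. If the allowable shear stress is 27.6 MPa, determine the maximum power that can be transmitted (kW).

221 kW

J = π(d_o⁴ − d_i⁴)/32 = π(0.0519⁴ − 0.0320⁴)/32 = 6.094×10^-7 m⁴.
T_max = τ_allow·J/r = 2.76×10^7 × 6.094×10^-7 / 0.0260 = 648.1 N·m.
ω = 2π·3260/60 = 341.4 rad/s, so P_max = T_max·ω = 2.213×10^5 W.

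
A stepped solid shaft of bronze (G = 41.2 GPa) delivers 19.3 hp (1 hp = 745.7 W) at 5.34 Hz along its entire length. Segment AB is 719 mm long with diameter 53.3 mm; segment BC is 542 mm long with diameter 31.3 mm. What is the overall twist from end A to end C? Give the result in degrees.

3.97°

ω = 2π·5.34 = 33.55 rad/s, so T = P/ω = 19.3×745.7 / 33.55 = 428.9 N·m.
J_AB = π(0.0533)⁴/32 = 7.92×10^-7 m⁴; J_BC = π(0.0313)⁴/32 = 9.42×10^-8 m⁴.
θ = (T/G)·Σ L_i/J_i = (428.9/41.2×10⁹)·(0.719/7.92×10^-7 + 0.542/9.42×10^-8) = 0.06933 rad.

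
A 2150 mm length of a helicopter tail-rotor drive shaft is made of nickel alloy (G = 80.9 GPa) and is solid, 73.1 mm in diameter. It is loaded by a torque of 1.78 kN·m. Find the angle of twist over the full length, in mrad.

J = πd⁴/32 = π(0.0731)⁴/32 = 2.803×10^-6 m⁴.
θ = T·L/(G·J) = 1780 × 2.15 / (80.9×10⁹ × 2.803×10^-6) = 0.01687 rad.

16.9 mrad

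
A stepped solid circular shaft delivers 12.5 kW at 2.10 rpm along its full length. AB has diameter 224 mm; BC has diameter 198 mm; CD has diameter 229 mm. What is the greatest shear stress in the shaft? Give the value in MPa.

ω = 2π·2.10/60 = 0.2199 rad/s, so T = P/ω = 12.5×10³ / 0.2199 = 56840 N·m.
Under the same torque, τ_max = 16T/(πd³) is largest where d is smallest — segment BC (d = 198 mm).
τ_max = 16·56840/(π·(0.198)³) = 3.729×10^7 Pa.

37.3 MPa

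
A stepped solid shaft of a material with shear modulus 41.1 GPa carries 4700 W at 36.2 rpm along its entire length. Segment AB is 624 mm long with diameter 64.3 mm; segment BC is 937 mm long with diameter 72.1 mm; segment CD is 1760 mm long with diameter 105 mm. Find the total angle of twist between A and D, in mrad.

26.3 mrad

ω = 2π·36.2/60 = 3.791 rad/s, so T = P/ω = 4700 / 3.791 = 1240 N·m.
J_AB = π(0.0643)⁴/32 = 1.68×10^-6 m⁴; J_BC = π(0.0721)⁴/32 = 2.65×10^-6 m⁴; J_CD = π(0.105)⁴/32 = 1.19×10^-5 m⁴.
θ = (T/G)·Σ L_i/J_i = (1240/41.1×10⁹)·(0.624/1.68×10^-6 + 0.937/2.65×10^-6 + 1.76/1.19×10^-5) = 0.02632 rad.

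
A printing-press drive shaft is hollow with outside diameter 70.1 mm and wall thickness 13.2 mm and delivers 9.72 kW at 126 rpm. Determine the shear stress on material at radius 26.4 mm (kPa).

ω = 2π·126/60 = 13.19 rad/s, so T = P/ω = 9.72×10³ / 13.19 = 736.7 N·m.
J = π(d_o⁴ − d_i⁴)/32 = π(0.0701⁴ − 0.0437⁴)/32 = 2.013×10^-6 m⁴.
Shear stress varies linearly with radius: τ = T·r/J = 736.7 × 0.0264 / 2.013×10^-6 = 9.663×10^6 Pa.

9660 kPa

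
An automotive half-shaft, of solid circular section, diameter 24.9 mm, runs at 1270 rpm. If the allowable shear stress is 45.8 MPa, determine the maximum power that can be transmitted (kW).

J = πd⁴/32 = π(0.0249)⁴/32 = 3.774×10^-8 m⁴.
T_max = τ_allow·J/r = 4.58×10^7 × 3.774×10^-8 / 0.0124 = 138.8 N·m.
ω = 2π·1270/60 = 133.0 rad/s, so P_max = T_max·ω = 1.846×10^4 W.

18.5 kW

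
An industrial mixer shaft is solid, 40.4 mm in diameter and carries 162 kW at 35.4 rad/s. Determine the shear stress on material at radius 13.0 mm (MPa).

ω = 35.4 rad/s, so T = P/ω = 162×10³ / 35.40 = 4576 N·m.
J = πd⁴/32 = π(0.0404)⁴/32 = 2.615×10^-7 m⁴.
Shear stress varies linearly with radius: τ = T·r/J = 4576 × 0.0130 / 2.615×10^-7 = 2.275×10^8 Pa.

227 MPa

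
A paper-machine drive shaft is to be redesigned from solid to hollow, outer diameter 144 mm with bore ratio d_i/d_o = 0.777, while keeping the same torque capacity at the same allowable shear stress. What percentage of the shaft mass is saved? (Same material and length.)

46.4 %

Equal τ_max and T ⇒ the solid shaft needs d_s³ = d_o³(1−k⁴), so d_s = 144·(1−0.777⁴)^(1/3) = 123.8 mm.
Area ratio A_h/A_s = d_o²(1−k²)/d_s² = (1−k²)/(1−k⁴)^(2/3) = 0.5361.
Mass saving = 1 − 0.5361 = 46.4 %.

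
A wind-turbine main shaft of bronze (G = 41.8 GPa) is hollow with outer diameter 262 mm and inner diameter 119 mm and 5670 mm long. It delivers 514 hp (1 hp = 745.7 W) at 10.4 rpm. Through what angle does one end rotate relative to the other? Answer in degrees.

ω = 2π·10.4/60 = 1.089 rad/s, so T = P/ω = 514×745.7 / 1.089 = 351900 N·m.
J = π(d_o⁴ − d_i⁴)/32 = π(0.262⁴ − 0.119⁴)/32 = 4.429×10^-4 m⁴.
θ = T·L/(G·J) = 351900 × 5.67 / (41.8×10⁹ × 4.429×10^-4) = 0.1078 rad.

6.18°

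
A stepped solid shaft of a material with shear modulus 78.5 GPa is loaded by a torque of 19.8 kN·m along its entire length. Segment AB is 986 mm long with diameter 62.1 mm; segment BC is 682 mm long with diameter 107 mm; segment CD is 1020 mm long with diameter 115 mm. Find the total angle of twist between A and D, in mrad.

J_AB = π(0.0621)⁴/32 = 1.46×10^-6 m⁴; J_BC = π(0.107)⁴/32 = 1.29×10^-5 m⁴; J_CD = π(0.115)⁴/32 = 1.72×10^-5 m⁴.
θ = (T/G)·Σ L_i/J_i = (19800/78.5×10⁹)·(0.986/1.46×10^-6 + 0.682/1.29×10^-5 + 1.02/1.72×10^-5) = 0.1987 rad.

199 mrad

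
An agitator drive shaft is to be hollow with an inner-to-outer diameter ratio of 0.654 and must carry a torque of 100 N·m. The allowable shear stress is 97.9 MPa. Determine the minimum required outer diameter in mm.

For a hollow shaft with d_i/d_o = 0.654: τ_max = 16T/(π d_o³ (1−k⁴)), so d_o = [16T/(π τ_allow (1−k⁴))]^(1/3) = [16·100.0/(π·9.79×10^7·0.8171)]^(1/3) = 0.01853 m.

18.5 mm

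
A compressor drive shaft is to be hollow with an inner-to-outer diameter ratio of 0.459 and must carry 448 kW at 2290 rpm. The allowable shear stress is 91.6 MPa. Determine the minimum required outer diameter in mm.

47.7 mm

ω = 2π·2290/60 = 239.8 rad/s, so T = P/ω = 448×10³ / 239.8 = 1868 N·m.
For a hollow shaft with d_i/d_o = 0.459: τ_max = 16T/(π d_o³ (1−k⁴)), so d_o = [16T/(π τ_allow (1−k⁴))]^(1/3) = [16·1868/(π·9.16×10^7·0.9556)]^(1/3) = 0.04772 m.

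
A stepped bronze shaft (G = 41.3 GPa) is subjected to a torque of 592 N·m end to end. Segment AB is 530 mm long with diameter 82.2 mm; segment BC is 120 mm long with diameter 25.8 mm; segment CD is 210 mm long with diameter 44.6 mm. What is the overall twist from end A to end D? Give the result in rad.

0.0490 rad

J_AB = π(0.0822)⁴/32 = 4.48×10^-6 m⁴; J_BC = π(0.0258)⁴/32 = 4.35×10^-8 m⁴; J_CD = π(0.0446)⁴/32 = 3.88×10^-7 m⁴.
θ = (T/G)·Σ L_i/J_i = (592.0/41.3×10⁹)·(0.530/4.48×10^-6 + 0.120/4.35×10^-8 + 0.210/3.88×10^-7) = 0.04899 rad.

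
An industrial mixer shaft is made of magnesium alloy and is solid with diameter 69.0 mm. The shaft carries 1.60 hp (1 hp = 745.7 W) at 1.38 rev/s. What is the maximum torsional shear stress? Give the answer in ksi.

ω = 2π·1.38 = 8.671 rad/s, so T = P/ω = 1.60×745.7 / 8.671 = 137.6 N·m.
J = πd⁴/32 = π(0.0690)⁴/32 = 2.225×10^-6 m⁴.
τ_max = T·r/J = 137.6 × 0.0345 / 2.225×10^-6 = 2.133×10^6 Pa.

0.309 ksi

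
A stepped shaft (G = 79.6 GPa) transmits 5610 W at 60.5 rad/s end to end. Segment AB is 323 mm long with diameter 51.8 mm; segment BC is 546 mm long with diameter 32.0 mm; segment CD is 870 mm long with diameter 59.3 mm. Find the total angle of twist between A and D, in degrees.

ω = 60.5 rad/s, so T = P/ω = 5610 / 60.50 = 92.73 N·m.
J_AB = π(0.0518)⁴/32 = 7.07×10^-7 m⁴; J_BC = π(0.0320)⁴/32 = 1.03×10^-7 m⁴; J_CD = π(0.0593)⁴/32 = 1.21×10^-6 m⁴.
θ = (T/G)·Σ L_i/J_i = (92.73/79.6×10⁹)·(0.323/7.07×10^-7 + 0.546/1.03×10^-7 + 0.870/1.21×10^-6) = 7.546×10^-3 rad.

0.432°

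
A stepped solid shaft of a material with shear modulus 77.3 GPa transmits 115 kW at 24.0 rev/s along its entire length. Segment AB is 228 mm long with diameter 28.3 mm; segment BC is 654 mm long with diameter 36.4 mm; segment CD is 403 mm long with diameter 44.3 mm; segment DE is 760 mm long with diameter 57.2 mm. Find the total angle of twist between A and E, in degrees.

5.20°

ω = 2π·24.0 = 150.8 rad/s, so T = P/ω = 115×10³ / 150.8 = 762.6 N·m.
J_AB = π(0.0283)⁴/32 = 6.30×10^-8 m⁴; J_BC = π(0.0364)⁴/32 = 1.72×10^-7 m⁴; J_CD = π(0.0443)⁴/32 = 3.78×10^-7 m⁴; J_DE = π(0.0572)⁴/32 = 1.05×10^-6 m⁴.
θ = (T/G)·Σ L_i/J_i = (762.6/77.3×10⁹)·(0.228/6.30×10^-8 + 0.654/1.72×10^-7 + 0.403/3.78×10^-7 + 0.760/1.05×10^-6) = 0.09081 rad.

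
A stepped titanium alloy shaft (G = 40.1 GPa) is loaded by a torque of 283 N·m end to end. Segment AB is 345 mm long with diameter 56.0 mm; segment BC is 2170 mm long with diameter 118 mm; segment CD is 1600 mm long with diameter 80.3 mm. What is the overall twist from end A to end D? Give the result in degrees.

J_AB = π(0.0560)⁴/32 = 9.65×10^-7 m⁴; J_BC = π(0.118)⁴/32 = 1.90×10^-5 m⁴; J_CD = π(0.0803)⁴/32 = 4.08×10^-6 m⁴.
θ = (T/G)·Σ L_i/J_i = (283.0/40.1×10⁹)·(0.345/9.65×10^-7 + 2.17/1.90×10^-5 + 1.60/4.08×10^-6) = 6.093×10^-3 rad.

0.349°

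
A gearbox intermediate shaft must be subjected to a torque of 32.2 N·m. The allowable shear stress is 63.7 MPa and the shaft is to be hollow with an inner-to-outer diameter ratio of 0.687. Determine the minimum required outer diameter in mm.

For a hollow shaft with d_i/d_o = 0.687: τ_max = 16T/(π d_o³ (1−k⁴)), so d_o = [16T/(π τ_allow (1−k⁴))]^(1/3) = [16·32.20/(π·6.37×10^7·0.7772)]^(1/3) = 0.01491 m.

14.9 mm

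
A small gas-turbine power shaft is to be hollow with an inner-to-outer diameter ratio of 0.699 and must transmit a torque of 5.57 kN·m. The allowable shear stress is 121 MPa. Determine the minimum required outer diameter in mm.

For a hollow shaft with d_i/d_o = 0.699: τ_max = 16T/(π d_o³ (1−k⁴)), so d_o = [16T/(π τ_allow (1−k⁴))]^(1/3) = [16·5570/(π·1.21×10^8·0.7613)]^(1/3) = 0.06753 m.

67.5 mm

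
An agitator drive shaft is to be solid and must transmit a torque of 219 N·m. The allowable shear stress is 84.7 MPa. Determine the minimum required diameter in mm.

For a solid shaft τ_max = 16T/(πd³), so d = (16T/(π τ_allow))^(1/3) = (16·219.0/(π·8.47×10^7))^(1/3) = 0.02361 m.

23.6 mm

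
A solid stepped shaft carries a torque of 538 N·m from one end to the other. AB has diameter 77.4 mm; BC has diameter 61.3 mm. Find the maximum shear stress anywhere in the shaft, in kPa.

11900 kPa

Under the same torque, τ_max = 16T/(πd³) is largest where d is smallest — segment BC (d = 61.3 mm).
τ_max = 16·538.0/(π·(0.0613)³) = 1.190×10^7 Pa.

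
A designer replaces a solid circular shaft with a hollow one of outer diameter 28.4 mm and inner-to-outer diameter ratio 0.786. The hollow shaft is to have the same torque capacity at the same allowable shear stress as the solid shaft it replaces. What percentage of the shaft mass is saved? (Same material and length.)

47.3 %

Equal τ_max and T ⇒ the solid shaft needs d_s³ = d_o³(1−k⁴), so d_s = 28.4·(1−0.786⁴)^(1/3) = 24.19 mm.
Area ratio A_h/A_s = d_o²(1−k²)/d_s² = (1−k²)/(1−k⁴)^(2/3) = 0.5266.
Mass saving = 1 − 0.5266 = 47.3 %.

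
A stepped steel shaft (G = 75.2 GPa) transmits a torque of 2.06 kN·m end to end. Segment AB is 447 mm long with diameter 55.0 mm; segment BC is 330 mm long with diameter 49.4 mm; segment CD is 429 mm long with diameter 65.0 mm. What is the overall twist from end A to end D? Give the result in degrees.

J_AB = π(0.0550)⁴/32 = 8.98×10^-7 m⁴; J_BC = π(0.0494)⁴/32 = 5.85×10^-7 m⁴; J_CD = π(0.0650)⁴/32 = 1.75×10^-6 m⁴.
θ = (T/G)·Σ L_i/J_i = (2060/75.2×10⁹)·(0.447/8.98×10^-7 + 0.330/5.85×10^-7 + 0.429/1.75×10^-6) = 0.03580 rad.

2.05°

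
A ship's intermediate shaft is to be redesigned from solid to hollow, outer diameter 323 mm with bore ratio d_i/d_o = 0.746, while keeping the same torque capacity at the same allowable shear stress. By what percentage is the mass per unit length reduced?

Equal τ_max and T ⇒ the solid shaft needs d_s³ = d_o³(1−k⁴), so d_s = 323·(1−0.746⁴)^(1/3) = 285.5 mm.
Area ratio A_h/A_s = d_o²(1−k²)/d_s² = (1−k²)/(1−k⁴)^(2/3) = 0.5678.
Mass saving = 1 − 0.5678 = 43.2 %.

43.2 %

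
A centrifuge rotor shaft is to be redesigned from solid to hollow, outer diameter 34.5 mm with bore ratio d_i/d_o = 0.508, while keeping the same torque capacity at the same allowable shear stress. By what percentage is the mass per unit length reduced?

Equal τ_max and T ⇒ the solid shaft needs d_s³ = d_o³(1−k⁴), so d_s = 34.5·(1−0.508⁴)^(1/3) = 33.72 mm.
Area ratio A_h/A_s = d_o²(1−k²)/d_s² = (1−k²)/(1−k⁴)^(2/3) = 0.7768.
Mass saving = 1 − 0.7768 = 22.3 %.

22.3 %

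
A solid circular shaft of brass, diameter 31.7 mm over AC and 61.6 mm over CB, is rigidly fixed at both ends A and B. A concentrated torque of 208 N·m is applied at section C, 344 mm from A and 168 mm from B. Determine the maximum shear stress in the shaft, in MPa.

Compatibility: T_A·a/J_AC = T_B·b/J_CB with T_A + T_B = T₀.
J_AC = 9.91×10^-8 m⁴, J_CB = 1.41×10^-6 m⁴, so T_A = T₀·(J_AC/a)/((J_AC/a)+(J_CB/b)) = 6.888 N·m, T_B = 201.1 N·m.
τ in each portion: τ_AC = 1.10×10^6 Pa, τ_CB = 4.38×10^6 Pa; maximum is in CB.
τ_max = T_CB·r/J = 201.1·0.0308/1.41×10^-6 = 4.382×10^6 Pa.

4.38 MPa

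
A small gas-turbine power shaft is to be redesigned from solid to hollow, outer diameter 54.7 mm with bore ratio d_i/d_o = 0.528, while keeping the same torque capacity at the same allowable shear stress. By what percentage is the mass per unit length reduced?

23.9 %

Equal τ_max and T ⇒ the solid shaft needs d_s³ = d_o³(1−k⁴), so d_s = 54.7·(1−0.528⁴)^(1/3) = 53.24 mm.
Area ratio A_h/A_s = d_o²(1−k²)/d_s² = (1−k²)/(1−k⁴)^(2/3) = 0.7612.
Mass saving = 1 − 0.7612 = 23.9 %.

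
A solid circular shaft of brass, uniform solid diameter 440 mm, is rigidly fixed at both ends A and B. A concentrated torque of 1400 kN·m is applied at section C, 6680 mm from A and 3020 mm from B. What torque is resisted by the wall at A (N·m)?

With uniform GJ and both ends fixed, compatibility θ_AC = θ_CB gives T_A·a = T_B·b, together with T_A + T_B = T₀.
T_A = T₀·b/(a+b) = 1.400e6·3020/9700 = 435900 N·m; T_B = 964100 N·m.

436000 N·m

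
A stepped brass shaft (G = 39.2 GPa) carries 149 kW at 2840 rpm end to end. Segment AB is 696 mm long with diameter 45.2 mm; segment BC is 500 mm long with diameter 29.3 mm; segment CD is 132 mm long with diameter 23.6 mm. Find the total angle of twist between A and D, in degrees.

9.48°

ω = 2π·2840/60 = 297.4 rad/s, so T = P/ω = 149×10³ / 297.4 = 501.0 N·m.
J_AB = π(0.0452)⁴/32 = 4.10×10^-7 m⁴; J_BC = π(0.0293)⁴/32 = 7.24×10^-8 m⁴; J_CD = π(0.0236)⁴/32 = 3.05×10^-8 m⁴.
θ = (T/G)·Σ L_i/J_i = (501.0/39.2×10⁹)·(0.696/4.10×10^-7 + 0.500/7.24×10^-8 + 0.132/3.05×10^-8) = 0.1654 rad.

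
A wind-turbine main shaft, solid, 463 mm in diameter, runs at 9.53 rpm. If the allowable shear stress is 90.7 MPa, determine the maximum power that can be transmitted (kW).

J = πd⁴/32 = π(0.463)⁴/32 = 4.512×10^-3 m⁴.
T_max = τ_allow·J/r = 9.07×10^7 × 4.512×10^-3 / 0.232 = 1.768e6 N·m.
ω = 2π·9.53/60 = 0.9980 rad/s, so P_max = T_max·ω = 1.764×10^6 W.

1760 kW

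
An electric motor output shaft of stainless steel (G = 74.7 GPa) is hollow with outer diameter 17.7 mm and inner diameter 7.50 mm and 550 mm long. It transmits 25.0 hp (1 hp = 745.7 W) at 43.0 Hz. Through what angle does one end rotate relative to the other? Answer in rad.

0.0545 rad

ω = 2π·43.0 = 270.2 rad/s, so T = P/ω = 25.0×745.7 / 270.2 = 69.00 N·m.
J = π(d_o⁴ − d_i⁴)/32 = π(0.0177⁴ − 0.00750⁴)/32 = 9.325×10^-9 m⁴.
θ = T·L/(G·J) = 69.00 × 0.550 / (74.7×10⁹ × 9.325×10^-9) = 0.05448 rad.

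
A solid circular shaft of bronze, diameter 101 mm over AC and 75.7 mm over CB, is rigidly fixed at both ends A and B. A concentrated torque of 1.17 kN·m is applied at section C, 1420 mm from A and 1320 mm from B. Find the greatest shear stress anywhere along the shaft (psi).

Compatibility: T_A·a/J_AC = T_B·b/J_CB with T_A + T_B = T₀.
J_AC = 1.02×10^-5 m⁴, J_CB = 3.22×10^-6 m⁴, so T_A = T₀·(J_AC/a)/((J_AC/a)+(J_CB/b)) = 873.5 N·m, T_B = 296.5 N·m.
τ in each portion: τ_AC = 4.32×10^6 Pa, τ_CB = 3.48×10^6 Pa; maximum is in AC.
τ_max = T_AC·r/J = 873.5·0.0505/1.02×10^-5 = 4.318×10^6 Pa.

626 psi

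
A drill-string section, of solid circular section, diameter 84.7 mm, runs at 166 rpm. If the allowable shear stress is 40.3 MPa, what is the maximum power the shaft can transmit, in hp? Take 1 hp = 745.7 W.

J = πd⁴/32 = π(0.0847)⁴/32 = 5.053×10^-6 m⁴.
T_max = τ_allow·J/r = 4.03×10^7 × 5.053×10^-6 / 0.0423 = 4808 N·m.
ω = 2π·166/60 = 17.38 rad/s, so P_max = T_max·ω = 8.358×10^4 W.

112 hp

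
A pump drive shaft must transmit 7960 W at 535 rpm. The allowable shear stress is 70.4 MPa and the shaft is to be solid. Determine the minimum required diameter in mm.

21.7 mm

ω = 2π·535/60 = 56.03 rad/s, so T = P/ω = 7960 / 56.03 = 142.1 N·m.
For a solid shaft τ_max = 16T/(πd³), so d = (16T/(π τ_allow))^(1/3) = (16·142.1/(π·7.04×10^7))^(1/3) = 0.02174 m.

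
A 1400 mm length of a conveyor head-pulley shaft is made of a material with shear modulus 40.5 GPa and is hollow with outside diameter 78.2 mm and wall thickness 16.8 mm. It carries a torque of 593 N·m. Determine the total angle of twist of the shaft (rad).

0.00624 rad

J = π(d_o⁴ − d_i⁴)/32 = π(0.0782⁴ − 0.0446⁴)/32 = 3.283×10^-6 m⁴.
θ = T·L/(G·J) = 593.0 × 1.40 / (40.5×10⁹ × 3.283×10^-6) = 6.244×10^-3 rad.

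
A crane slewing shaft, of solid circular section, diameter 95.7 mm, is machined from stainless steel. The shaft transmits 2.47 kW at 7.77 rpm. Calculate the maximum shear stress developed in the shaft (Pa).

1.76e7 Pa

ω = 2π·7.77/60 = 0.8137 rad/s, so T = P/ω = 2.47×10³ / 0.8137 = 3036 N·m.
J = πd⁴/32 = π(0.0957)⁴/32 = 8.235×10^-6 m⁴.
τ_max = T·r/J = 3036 × 0.0479 / 8.235×10^-6 = 1.764×10^7 Pa.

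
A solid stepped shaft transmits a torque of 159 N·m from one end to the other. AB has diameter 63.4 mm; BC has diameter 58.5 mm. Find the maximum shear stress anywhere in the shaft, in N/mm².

Under the same torque, τ_max = 16T/(πd³) is largest where d is smallest — segment BC (d = 58.5 mm).
τ_max = 16·159.0/(π·(0.0585)³) = 4.045×10^6 Pa.

4.04 N/mm²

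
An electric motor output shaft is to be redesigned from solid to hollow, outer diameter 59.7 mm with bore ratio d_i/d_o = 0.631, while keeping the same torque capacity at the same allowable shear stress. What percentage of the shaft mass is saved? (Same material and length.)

32.5 %

Equal τ_max and T ⇒ the solid shaft needs d_s³ = d_o³(1−k⁴), so d_s = 59.7·(1−0.631⁴)^(1/3) = 56.36 mm.
Area ratio A_h/A_s = d_o²(1−k²)/d_s² = (1−k²)/(1−k⁴)^(2/3) = 0.6752.
Mass saving = 1 − 0.6752 = 32.5 %.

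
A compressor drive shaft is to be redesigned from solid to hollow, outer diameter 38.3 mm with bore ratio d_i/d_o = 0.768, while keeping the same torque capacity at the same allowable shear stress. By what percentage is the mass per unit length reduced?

Equal τ_max and T ⇒ the solid shaft needs d_s³ = d_o³(1−k⁴), so d_s = 38.3·(1−0.768⁴)^(1/3) = 33.21 mm.
Area ratio A_h/A_s = d_o²(1−k²)/d_s² = (1−k²)/(1−k⁴)^(2/3) = 0.5455.
Mass saving = 1 − 0.5455 = 45.5 %.

45.5 %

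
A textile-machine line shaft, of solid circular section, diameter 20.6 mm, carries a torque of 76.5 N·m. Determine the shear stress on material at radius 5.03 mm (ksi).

3.16 ksi

J = πd⁴/32 = π(0.0206)⁴/32 = 1.768×10^-8 m⁴.
Shear stress varies linearly with radius: τ = T·r/J = 76.50 × 0.00503 / 1.768×10^-8 = 2.177×10^7 Pa.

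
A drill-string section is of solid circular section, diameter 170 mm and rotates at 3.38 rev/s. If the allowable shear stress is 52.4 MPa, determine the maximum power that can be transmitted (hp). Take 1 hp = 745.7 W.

J = πd⁴/32 = π(0.170)⁴/32 = 8.200×10^-5 m⁴.
T_max = τ_allow·J/r = 5.24×10^7 × 8.200×10^-5 / 0.0850 = 50550 N·m.
ω = 2π·3.38 = 21.24 rad/s, so P_max = T_max·ω = 1.074×10^6 W.

1440 hp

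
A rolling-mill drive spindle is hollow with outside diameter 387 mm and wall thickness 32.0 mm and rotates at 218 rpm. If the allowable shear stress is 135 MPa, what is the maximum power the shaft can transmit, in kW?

18100 kW

J = π(d_o⁴ − d_i⁴)/32 = π(0.387⁴ − 0.323⁴)/32 = 1.134×10^-3 m⁴.
T_max = τ_allow·J/r = 1.35×10^8 × 1.134×10^-3 / 0.194 = 790800 N·m.
ω = 2π·218/60 = 22.83 rad/s, so P_max = T_max·ω = 1.805×10^7 W.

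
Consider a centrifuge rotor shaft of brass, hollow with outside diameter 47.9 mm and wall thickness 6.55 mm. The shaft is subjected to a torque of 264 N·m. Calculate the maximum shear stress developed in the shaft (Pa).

J = π(d_o⁴ − d_i⁴)/32 = π(0.0479⁴ − 0.0348⁴)/32 = 3.728×10^-7 m⁴.
τ_max = T·r/J = 264.0 × 0.0239 / 3.728×10^-7 = 1.696×10^7 Pa.

1.70e7 Pa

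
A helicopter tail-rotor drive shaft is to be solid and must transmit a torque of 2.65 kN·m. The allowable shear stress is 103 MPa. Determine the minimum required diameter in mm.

50.8 mm

For a solid shaft τ_max = 16T/(πd³), so d = (16T/(π τ_allow))^(1/3) = (16·2650/(π·1.03×10^8))^(1/3) = 0.05079 m.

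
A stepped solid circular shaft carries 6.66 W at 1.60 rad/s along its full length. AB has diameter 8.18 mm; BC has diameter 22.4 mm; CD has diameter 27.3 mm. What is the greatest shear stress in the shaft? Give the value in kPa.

38700 kPa

ω = 1.60 rad/s, so T = P/ω = 6.66 / 1.600 = 4.162 N·m.
Under the same torque, τ_max = 16T/(πd³) is largest where d is smallest — segment AB (d = 8.18 mm).
τ_max = 16·4.162/(π·(0.00818)³) = 3.873×10^7 Pa.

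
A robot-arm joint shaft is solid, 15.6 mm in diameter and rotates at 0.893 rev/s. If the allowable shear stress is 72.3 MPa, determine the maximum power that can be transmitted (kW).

0.302 kW

J = πd⁴/32 = π(0.0156)⁴/32 = 5.814×10^-9 m⁴.
T_max = τ_allow·J/r = 7.23×10^7 × 5.814×10^-9 / 0.00780 = 53.89 N·m.
ω = 2π·0.893 = 5.611 rad/s, so P_max = T_max·ω = 302.4 W.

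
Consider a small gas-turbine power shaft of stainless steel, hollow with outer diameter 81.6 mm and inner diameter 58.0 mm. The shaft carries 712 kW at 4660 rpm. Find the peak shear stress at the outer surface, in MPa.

ω = 2π·4660/60 = 488.0 rad/s, so T = P/ω = 712×10³ / 488.0 = 1459 N·m.
J = π(d_o⁴ − d_i⁴)/32 = π(0.0816⁴ − 0.0580⁴)/32 = 3.242×10^-6 m⁴.
τ_max = T·r/J = 1459 × 0.0408 / 3.242×10^-6 = 1.836×10^7 Pa.

18.4 MPa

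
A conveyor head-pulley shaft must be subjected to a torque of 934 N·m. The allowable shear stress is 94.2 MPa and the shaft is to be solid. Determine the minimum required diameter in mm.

37.0 mm

For a solid shaft τ_max = 16T/(πd³), so d = (16T/(π τ_allow))^(1/3) = (16·934.0/(π·9.42×10^7))^(1/3) = 0.03696 m.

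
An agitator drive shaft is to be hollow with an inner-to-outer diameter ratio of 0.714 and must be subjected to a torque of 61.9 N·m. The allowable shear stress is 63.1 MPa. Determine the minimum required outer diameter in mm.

For a hollow shaft with d_i/d_o = 0.714: τ_max = 16T/(π d_o³ (1−k⁴)), so d_o = [16T/(π τ_allow (1−k⁴))]^(1/3) = [16·61.90/(π·6.31×10^7·0.7401)]^(1/3) = 0.01890 m.

18.9 mm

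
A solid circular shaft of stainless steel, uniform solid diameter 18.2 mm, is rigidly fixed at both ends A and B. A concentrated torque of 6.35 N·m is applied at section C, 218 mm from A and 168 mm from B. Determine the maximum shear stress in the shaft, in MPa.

3.03 MPa

With uniform GJ and both ends fixed, compatibility θ_AC = θ_CB gives T_A·a = T_B·b, together with T_A + T_B = T₀.
T_A = T₀·b/(a+b) = 6.350·168/386.0 = 2.764 N·m; T_B = 3.586 N·m.
τ in each portion: τ_AC = 2.33×10^6 Pa, τ_CB = 3.03×10^6 Pa; maximum is in CB.
τ_max = T_CB·r/J = 3.586·0.00910/1.08×10^-8 = 3.030×10^6 Pa.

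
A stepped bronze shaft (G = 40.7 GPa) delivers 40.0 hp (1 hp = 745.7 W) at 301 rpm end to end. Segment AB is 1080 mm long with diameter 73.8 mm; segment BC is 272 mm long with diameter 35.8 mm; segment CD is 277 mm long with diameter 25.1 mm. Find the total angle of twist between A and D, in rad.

ω = 2π·301/60 = 31.52 rad/s, so T = P/ω = 40.0×745.7 / 31.52 = 946.3 N·m.
J_AB = π(0.0738)⁴/32 = 2.91×10^-6 m⁴; J_BC = π(0.0358)⁴/32 = 1.61×10^-7 m⁴; J_CD = π(0.0251)⁴/32 = 3.90×10^-8 m⁴.
θ = (T/G)·Σ L_i/J_i = (946.3/40.7×10⁹)·(1.08/2.91×10^-6 + 0.272/1.61×10^-7 + 0.277/3.90×10^-8) = 0.2131 rad.

0.213 rad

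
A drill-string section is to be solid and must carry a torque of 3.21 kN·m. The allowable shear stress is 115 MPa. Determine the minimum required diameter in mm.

For a solid shaft τ_max = 16T/(πd³), so d = (16T/(π τ_allow))^(1/3) = (16·3210/(π·1.15×10^8))^(1/3) = 0.05219 m.

52.2 mm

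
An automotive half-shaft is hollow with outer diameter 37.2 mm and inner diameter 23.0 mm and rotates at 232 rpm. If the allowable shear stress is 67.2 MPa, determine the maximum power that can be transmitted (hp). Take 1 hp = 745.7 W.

18.9 hp

J = π(d_o⁴ − d_i⁴)/32 = π(0.0372⁴ − 0.0230⁴)/32 = 1.605×10^-7 m⁴.
T_max = τ_allow·J/r = 6.72×10^7 × 1.605×10^-7 / 0.0186 = 580.0 N·m.
ω = 2π·232/60 = 24.29 rad/s, so P_max = T_max·ω = 1.409×10^4 W.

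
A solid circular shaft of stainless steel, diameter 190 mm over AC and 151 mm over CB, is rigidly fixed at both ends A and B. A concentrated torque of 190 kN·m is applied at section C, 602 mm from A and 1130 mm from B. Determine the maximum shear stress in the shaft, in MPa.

116 MPa

Compatibility: T_A·a/J_AC = T_B·b/J_CB with T_A + T_B = T₀.
J_AC = 1.28×10^-4 m⁴, J_CB = 5.10×10^-5 m⁴, so T_A = T₀·(J_AC/a)/((J_AC/a)+(J_CB/b)) = 156700 N·m, T_B = 33300 N·m.
τ in each portion: τ_AC = 1.16×10^8 Pa, τ_CB = 4.93×10^7 Pa; maximum is in AC.
τ_max = T_AC·r/J = 156700·0.0950/1.28×10^-4 = 1.164×10^8 Pa.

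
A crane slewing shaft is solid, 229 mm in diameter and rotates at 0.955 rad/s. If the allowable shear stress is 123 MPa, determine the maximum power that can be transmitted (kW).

J = πd⁴/32 = π(0.229)⁴/32 = 2.700×10^-4 m⁴.
T_max = τ_allow·J/r = 1.23×10^8 × 2.700×10^-4 / 0.115 = 290000 N·m.
ω = 0.955 rad/s, so P_max = T_max·ω = 2.770×10^5 W.

277 kW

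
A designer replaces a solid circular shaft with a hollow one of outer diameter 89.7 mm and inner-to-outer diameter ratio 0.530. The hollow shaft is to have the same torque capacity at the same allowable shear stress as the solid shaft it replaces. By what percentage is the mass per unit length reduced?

Equal τ_max and T ⇒ the solid shaft needs d_s³ = d_o³(1−k⁴), so d_s = 89.7·(1−0.530⁴)^(1/3) = 87.28 mm.
Area ratio A_h/A_s = d_o²(1−k²)/d_s² = (1−k²)/(1−k⁴)^(2/3) = 0.7596.
Mass saving = 1 − 0.7596 = 24.0 %.

24.0 %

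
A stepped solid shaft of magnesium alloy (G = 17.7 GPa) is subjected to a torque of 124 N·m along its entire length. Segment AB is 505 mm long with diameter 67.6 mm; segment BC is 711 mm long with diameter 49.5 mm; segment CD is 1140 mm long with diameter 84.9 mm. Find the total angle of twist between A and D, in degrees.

0.673°

J_AB = π(0.0676)⁴/32 = 2.05×10^-6 m⁴; J_BC = π(0.0495)⁴/32 = 5.89×10^-7 m⁴; J_CD = π(0.0849)⁴/32 = 5.10×10^-6 m⁴.
θ = (T/G)·Σ L_i/J_i = (124.0/17.7×10⁹)·(0.505/2.05×10^-6 + 0.711/5.89×10^-7 + 1.14/5.10×10^-6) = 0.01174 rad.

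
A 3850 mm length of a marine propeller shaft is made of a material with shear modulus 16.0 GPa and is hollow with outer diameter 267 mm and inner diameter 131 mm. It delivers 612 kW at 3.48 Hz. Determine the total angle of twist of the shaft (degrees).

ω = 2π·3.48 = 21.87 rad/s, so T = P/ω = 612×10³ / 21.87 = 27990 N·m.
J = π(d_o⁴ − d_i⁴)/32 = π(0.267⁴ − 0.131⁴)/32 = 4.700×10^-4 m⁴.
θ = T·L/(G·J) = 27990 × 3.85 / (16.0×10⁹ × 4.700×10^-4) = 0.01433 rad.

0.821°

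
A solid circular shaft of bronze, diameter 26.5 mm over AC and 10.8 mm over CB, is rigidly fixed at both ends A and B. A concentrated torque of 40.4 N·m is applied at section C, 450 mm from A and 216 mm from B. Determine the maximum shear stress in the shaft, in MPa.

10.5 MPa

Compatibility: T_A·a/J_AC = T_B·b/J_CB with T_A + T_B = T₀.
J_AC = 4.84×10^-8 m⁴, J_CB = 1.34×10^-9 m⁴, so T_A = T₀·(J_AC/a)/((J_AC/a)+(J_CB/b)) = 38.20 N·m, T_B = 2.196 N·m.
τ in each portion: τ_AC = 1.05×10^7 Pa, τ_CB = 8.88×10^6 Pa; maximum is in AC.
τ_max = T_AC·r/J = 38.20·0.0132/4.84×10^-8 = 1.046×10^7 Pa.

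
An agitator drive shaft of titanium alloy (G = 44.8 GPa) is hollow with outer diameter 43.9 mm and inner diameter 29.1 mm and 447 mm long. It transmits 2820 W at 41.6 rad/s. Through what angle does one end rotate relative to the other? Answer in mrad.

2.30 mrad

ω = 41.6 rad/s, so T = P/ω = 2820 / 41.60 = 67.79 N·m.
J = π(d_o⁴ − d_i⁴)/32 = π(0.0439⁴ − 0.0291⁴)/32 = 2.942×10^-7 m⁴.
θ = T·L/(G·J) = 67.79 × 0.447 / (44.8×10⁹ × 2.942×10^-7) = 2.299×10^-3 rad.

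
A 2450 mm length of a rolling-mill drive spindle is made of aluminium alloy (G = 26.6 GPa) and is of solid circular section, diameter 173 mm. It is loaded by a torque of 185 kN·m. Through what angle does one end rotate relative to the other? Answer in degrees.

11.1°

J = πd⁴/32 = π(0.173)⁴/32 = 8.794×10^-5 m⁴.
θ = T·L/(G·J) = 185000 × 2.45 / (26.6×10⁹ × 8.794×10^-5) = 0.1938 rad.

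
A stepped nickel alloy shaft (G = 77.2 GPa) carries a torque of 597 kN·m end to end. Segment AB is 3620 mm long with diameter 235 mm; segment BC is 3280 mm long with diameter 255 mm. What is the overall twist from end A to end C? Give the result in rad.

J_AB = π(0.235)⁴/32 = 2.99×10^-4 m⁴; J_BC = π(0.255)⁴/32 = 4.15×10^-4 m⁴.
θ = (T/G)·Σ L_i/J_i = (597000/77.2×10⁹)·(3.62/2.99×10^-4 + 3.28/4.15×10^-4) = 0.1546 rad.

0.155 rad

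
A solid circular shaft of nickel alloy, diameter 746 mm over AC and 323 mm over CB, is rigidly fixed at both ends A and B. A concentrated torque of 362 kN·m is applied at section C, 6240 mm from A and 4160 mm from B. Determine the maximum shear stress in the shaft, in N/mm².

Compatibility: T_A·a/J_AC = T_B·b/J_CB with T_A + T_B = T₀.
J_AC = 0.0304 m⁴, J_CB = 1.07×10^-3 m⁴, so T_A = T₀·(J_AC/a)/((J_AC/a)+(J_CB/b)) = 343900 N·m, T_B = 18130 N·m.
τ in each portion: τ_AC = 4.22×10^6 Pa, τ_CB = 2.74×10^6 Pa; maximum is in AC.
τ_max = T_AC·r/J = 343900·0.373/0.0304 = 4.218×10^6 Pa.

4.22 N/mm²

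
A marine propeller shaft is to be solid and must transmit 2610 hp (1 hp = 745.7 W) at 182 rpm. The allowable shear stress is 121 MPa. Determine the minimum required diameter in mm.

ω = 2π·182/60 = 19.06 rad/s, so T = P/ω = 2610×745.7 / 19.06 = 102100 N·m.
For a solid shaft τ_max = 16T/(πd³), so d = (16T/(π τ_allow))^(1/3) = (16·102100/(π·1.21×10^8))^(1/3) = 0.1626 m.

163 mm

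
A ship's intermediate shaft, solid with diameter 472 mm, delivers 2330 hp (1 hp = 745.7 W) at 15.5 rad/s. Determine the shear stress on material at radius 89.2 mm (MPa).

2.05 MPa

ω = 15.5 rad/s, so T = P/ω = 2330×745.7 / 15.50 = 112100 N·m.
J = πd⁴/32 = π(0.472)⁴/32 = 4.873×10^-3 m⁴.
Shear stress varies linearly with radius: τ = T·r/J = 112100 × 0.0892 / 4.873×10^-3 = 2.052×10^6 Pa.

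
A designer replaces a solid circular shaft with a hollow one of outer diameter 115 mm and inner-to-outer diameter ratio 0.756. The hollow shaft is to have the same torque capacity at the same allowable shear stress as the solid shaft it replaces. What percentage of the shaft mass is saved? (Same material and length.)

44.2 %

Equal τ_max and T ⇒ the solid shaft needs d_s³ = d_o³(1−k⁴), so d_s = 115·(1−0.756⁴)^(1/3) = 100.8 mm.
Area ratio A_h/A_s = d_o²(1−k²)/d_s² = (1−k²)/(1−k⁴)^(2/3) = 0.5577.
Mass saving = 1 − 0.5577 = 44.2 %.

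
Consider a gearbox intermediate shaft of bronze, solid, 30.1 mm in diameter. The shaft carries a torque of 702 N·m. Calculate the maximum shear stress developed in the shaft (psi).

J = πd⁴/32 = π(0.0301)⁴/32 = 8.059×10^-8 m⁴.
τ_max = T·r/J = 702.0 × 0.0151 / 8.059×10^-8 = 1.311×10^8 Pa.

19000 psi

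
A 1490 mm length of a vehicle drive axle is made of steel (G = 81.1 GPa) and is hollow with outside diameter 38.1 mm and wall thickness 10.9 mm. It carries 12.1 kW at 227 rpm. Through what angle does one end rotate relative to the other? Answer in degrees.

2.68°

ω = 2π·227/60 = 23.77 rad/s, so T = P/ω = 12.1×10³ / 23.77 = 509.0 N·m.
J = π(d_o⁴ − d_i⁴)/32 = π(0.0381⁴ − 0.0163⁴)/32 = 1.999×10^-7 m⁴.
θ = T·L/(G·J) = 509.0 × 1.49 / (81.1×10⁹ × 1.999×10^-7) = 0.04677 rad.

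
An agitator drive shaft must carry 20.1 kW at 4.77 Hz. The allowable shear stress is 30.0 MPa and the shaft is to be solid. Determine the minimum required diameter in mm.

ω = 2π·4.77 = 29.97 rad/s, so T = P/ω = 20.1×10³ / 29.97 = 670.7 N·m.
For a solid shaft τ_max = 16T/(πd³), so d = (16T/(π τ_allow))^(1/3) = (16·670.7/(π·3.00×10^7))^(1/3) = 0.04847 m.

48.5 mm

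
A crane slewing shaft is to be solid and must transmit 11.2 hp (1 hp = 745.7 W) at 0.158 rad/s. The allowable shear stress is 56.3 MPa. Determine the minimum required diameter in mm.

168 mm

ω = 0.158 rad/s, so T = P/ω = 11.2×745.7 / 0.1580 = 52860 N·m.
For a solid shaft τ_max = 16T/(πd³), so d = (16T/(π τ_allow))^(1/3) = (16·52860/(π·5.63×10^7))^(1/3) = 0.1685 m.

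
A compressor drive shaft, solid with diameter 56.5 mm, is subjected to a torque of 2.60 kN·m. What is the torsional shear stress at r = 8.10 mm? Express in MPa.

J = πd⁴/32 = π(0.0565)⁴/32 = 1.000×10^-6 m⁴.
Shear stress varies linearly with radius: τ = T·r/J = 2600 × 0.00810 / 1.000×10^-6 = 2.105×10^7 Pa.

21.1 MPa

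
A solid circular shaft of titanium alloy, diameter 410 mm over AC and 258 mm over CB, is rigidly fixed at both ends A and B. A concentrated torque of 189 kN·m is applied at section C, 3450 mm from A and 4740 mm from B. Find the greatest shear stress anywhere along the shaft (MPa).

12.5 MPa

Compatibility: T_A·a/J_AC = T_B·b/J_CB with T_A + T_B = T₀.
J_AC = 2.77×10^-3 m⁴, J_CB = 4.35×10^-4 m⁴, so T_A = T₀·(J_AC/a)/((J_AC/a)+(J_CB/b)) = 169600 N·m, T_B = 19360 N·m.
τ in each portion: τ_AC = 1.25×10^7 Pa, τ_CB = 5.74×10^6 Pa; maximum is in AC.
τ_max = T_AC·r/J = 169600·0.205/2.77×10^-3 = 1.254×10^7 Pa.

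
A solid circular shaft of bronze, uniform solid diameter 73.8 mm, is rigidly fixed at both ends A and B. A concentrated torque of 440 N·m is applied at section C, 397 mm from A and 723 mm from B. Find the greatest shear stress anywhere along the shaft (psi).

522 psi

With uniform GJ and both ends fixed, compatibility θ_AC = θ_CB gives T_A·a = T_B·b, together with T_A + T_B = T₀.
T_A = T₀·b/(a+b) = 440.0·723/1120 = 284.0 N·m; T_B = 156.0 N·m.
τ in each portion: τ_AC = 3.60×10^6 Pa, τ_CB = 1.98×10^6 Pa; maximum is in AC.
τ_max = T_AC·r/J = 284.0·0.0369/2.91×10^-6 = 3.599×10^6 Pa.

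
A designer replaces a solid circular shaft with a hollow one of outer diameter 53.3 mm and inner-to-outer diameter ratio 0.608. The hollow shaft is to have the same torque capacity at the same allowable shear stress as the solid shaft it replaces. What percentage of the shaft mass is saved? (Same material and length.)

Equal τ_max and T ⇒ the solid shaft needs d_s³ = d_o³(1−k⁴), so d_s = 53.3·(1−0.608⁴)^(1/3) = 50.75 mm.
Area ratio A_h/A_s = d_o²(1−k²)/d_s² = (1−k²)/(1−k⁴)^(2/3) = 0.6952.
Mass saving = 1 − 0.6952 = 30.5 %.

30.5 %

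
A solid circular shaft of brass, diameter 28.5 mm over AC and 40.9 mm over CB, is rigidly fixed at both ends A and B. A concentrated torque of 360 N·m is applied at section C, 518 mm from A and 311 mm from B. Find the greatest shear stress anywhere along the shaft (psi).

Compatibility: T_A·a/J_AC = T_B·b/J_CB with T_A + T_B = T₀.
J_AC = 6.48×10^-8 m⁴, J_CB = 2.75×10^-7 m⁴, so T_A = T₀·(J_AC/a)/((J_AC/a)+(J_CB/b)) = 44.64 N·m, T_B = 315.4 N·m.
τ in each portion: τ_AC = 9.82×10^6 Pa, τ_CB = 2.35×10^7 Pa; maximum is in CB.
τ_max = T_CB·r/J = 315.4·0.0204/2.75×10^-7 = 2.348×10^7 Pa.

3400 psi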